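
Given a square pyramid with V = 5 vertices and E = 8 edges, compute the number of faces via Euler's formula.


Polyhedron: square pyramid
Euler's formula for convex polyhedra: V - E + F = 2
Given: V = 5 vertices and E = 8 edges
Solve for F:
F = 2 + E - V = 2 + 8 - 5 = 5
5 faces


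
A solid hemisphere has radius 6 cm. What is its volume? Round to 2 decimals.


Shape: hemisphere (half of a sphere)
Radius r = 6 cm
Formula: V = (1/2) * (4/3) * pi * r^3 = (2/3) * pi * r^3
r^3 = 216
(2/3) * 216 = 144
V = 144 * pi
V = 452.39
452.39 cm^3


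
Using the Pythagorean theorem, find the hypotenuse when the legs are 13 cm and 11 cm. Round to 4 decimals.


Shape: right triangle
Legs a = 13 cm, b = 11 cm
Formula: c = sqrt(a^2 + b^2)
a^2 = 169, b^2 = 121
a^2 + b^2 = 290
c = sqrt(290)
c = 17.0294
17.0294 cm


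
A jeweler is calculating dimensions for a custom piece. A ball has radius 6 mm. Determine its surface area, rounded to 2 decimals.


Shape: sphere
Radius r = 6 mm
Formula: SA = 4 * pi * r^2
r^2 = 36
SA = 4 * pi * 36
SA = 144 * pi
SA = 452.39
452.39 mm^2


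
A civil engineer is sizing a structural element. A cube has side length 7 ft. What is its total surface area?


Shape: cube
Side s = 7 ft
A cube has 6 square faces.
Formula: SA = 6 * s^2
s^2 = 49
SA = 6 * 49
SA = 294
294 ft^2


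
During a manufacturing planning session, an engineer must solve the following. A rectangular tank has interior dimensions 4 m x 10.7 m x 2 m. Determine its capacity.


Shape: rectangular prism
l = 4 m, w = 10.7 m, h = 2 m
Formula: V = l * w * h
V = 4 * 10.7 * 2
V = 42.8 * 2
V = 85.6
85.6 m^3


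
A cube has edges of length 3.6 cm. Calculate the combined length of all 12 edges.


Shape: cube
Side s = 3.6 cm
A cube has 12 edges, all equal.
Formula: total edge length = 12 * s
Total = 12 * 3.6
Total = 43.2
43.2 cm


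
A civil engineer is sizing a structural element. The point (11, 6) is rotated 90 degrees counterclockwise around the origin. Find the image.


Transformation: rotation about the origin
Original point: (11, 6)
Rule for 90 deg counterclockwise: (x, y) -> (-y, x)
Apply: (11, 6) -> (-6, 11)
(-6, 11)


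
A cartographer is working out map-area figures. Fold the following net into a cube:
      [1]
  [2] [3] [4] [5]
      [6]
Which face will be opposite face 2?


Net: cross layout. Take square 3 as the base (bottom).
Fold the four squares in the horizontal row up around 3: 2 -> left, 4 -> right, 5 wraps to the top.
Fold 1 and 6 up from 3: 1 -> back, 6 -> front.
Opposite pairs are therefore: (1, 6), (2, 4), (3, 5).
Face 2 is opposite face 4.
face 4


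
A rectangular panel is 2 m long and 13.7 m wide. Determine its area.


Shape: rectangle
Length l = 2 m, Width w = 13.7 m
Formula: A = l * w
A = 2 * 13.7
A = 27.4
27.4 m^2


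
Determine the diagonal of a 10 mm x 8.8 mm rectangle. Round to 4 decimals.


Shape: rectangle (diagonal via Pythagoras)
Sides: 10 mm and 8.8 mm
Formula: d = sqrt(l^2 + w^2)
l^2 = 100, w^2 = 77.44
l^2 + w^2 = 177.44
d = sqrt(177.44)
d = 13.3207
13.3207 mm


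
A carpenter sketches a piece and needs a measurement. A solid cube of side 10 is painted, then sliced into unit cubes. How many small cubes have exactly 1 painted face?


Large cube: 10 x 10 x 10, cut into unit cubes.
n = 10, so n - 2 = 8
Cubes with 1 painted face lie in the interior of each face.
A cube has 6 faces; each contributes (n - 2)^2 = 64 such cubes.
Count = 6 * 64 = 384
384 unit cubes


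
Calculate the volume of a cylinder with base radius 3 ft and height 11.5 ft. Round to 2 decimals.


Shape: cylinder
Radius r = 3 ft, Height h = 11.5 ft
Formula: V = pi * r^2 * h
r^2 = 9
V = pi * 9 * 11.5
V = 103.5 * pi
V = 325.15
325.15 ft^3


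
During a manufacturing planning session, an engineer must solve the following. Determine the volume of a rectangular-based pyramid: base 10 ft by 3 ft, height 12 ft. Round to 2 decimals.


Shape: rectangular pyramid
Base: 10 ft x 3 ft, Height h = 12 ft
Formula: V = (1/3) * base_area * h
base_area = 10 * 3 = 30
base_area * h = 30 * 12 = 360
V = 360 / 3
V = 120
120 ft^3


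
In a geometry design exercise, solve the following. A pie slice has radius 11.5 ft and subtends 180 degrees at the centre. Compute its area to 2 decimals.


Shape: circular sector
Radius r = 11.5 ft, Angle = 180 degrees
Formula: A = (angle/360) * pi * r^2
r^2 = 132.25
Fraction of circle = 180/360
A = (180/360) * pi * 132.25
A = 66.125 * pi
A = 207.74
207.74 ft^2


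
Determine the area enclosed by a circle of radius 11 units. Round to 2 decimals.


Shape: circle
Radius r = 11 units
Formula: A = pi * r^2
r^2 = 11^2 = 121
A = pi * 121
A = 380.13
380.13 units^2


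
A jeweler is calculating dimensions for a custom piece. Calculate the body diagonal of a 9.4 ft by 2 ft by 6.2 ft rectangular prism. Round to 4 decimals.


Shape: rectangular box (space diagonal)
l = 9.4 ft, w = 2 ft, h = 6.2 ft
Visualize: the diagonal of the base, then a right triangle with that diagonal and the height.
Formula: d = sqrt(l^2 + w^2 + h^2)
l^2 + w^2 + h^2 = 88.36 + 4 + 38.44 = 130.8
d = sqrt(130.8)
d = 11.4368
11.4368 ft


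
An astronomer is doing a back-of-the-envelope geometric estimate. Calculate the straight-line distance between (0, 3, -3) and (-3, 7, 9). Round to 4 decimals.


3D distance between two points
P1 = (0, 3, -3), P2 = (-3, 7, 9)
Formula: d = sqrt((x2-x1)^2 + (y2-y1)^2 + (z2-z1)^2)
dx = -3 - 0 = -3
dy = 7 - 3 = 4
dz = 9 - -3 = 12
dx^2 + dy^2 + dz^2 = 9 + 16 + 144 = 169
d = sqrt(169)
d = 13.0
13 units


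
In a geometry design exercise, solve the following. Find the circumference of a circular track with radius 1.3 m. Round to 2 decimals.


Shape: circle
Radius r = 1.3 m
Formula: C = 2 * pi * r
C = 2 * pi * 1.3
C = 2.6 * pi
C = 8.17
8.17 m


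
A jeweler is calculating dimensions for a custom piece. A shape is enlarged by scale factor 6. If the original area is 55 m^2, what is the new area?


Linear scale factor k = 6
Original area = 55 m^2
Rule: under a linear scaling by k, areas scale by k^2.
k^2 = 6^2 = 36
New area = 55 * 36
New area = 1980
1980 m^2


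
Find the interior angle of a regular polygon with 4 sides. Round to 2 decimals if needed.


Shape: regular square (4 sides)
Formula: interior angle = (n - 2) * 180 / n
(n - 2) = 2
(n - 2) * 180 = 360
angle = 360 / 4
angle = 90
90 degrees


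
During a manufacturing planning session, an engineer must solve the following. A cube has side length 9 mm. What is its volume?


Shape: cube
Side s = 9 mm
Formula: V = s^3
V = 9 * 9 * 9
V = 81 * 9
V = 729
729 mm^3


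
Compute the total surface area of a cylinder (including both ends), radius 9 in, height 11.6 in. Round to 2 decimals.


Shape: closed cylinder
Radius r = 9 in, Height h = 11.6 in
Formula: SA = 2*pi*r^2 + 2*pi*r*h = 2*pi*r*(r + h)
r + h = 20.6
2 * r * (r + h) = 2 * 9 * 20.6 = 370.8
SA = 370.8 * pi
SA = 1164.9
1164.9 in^2


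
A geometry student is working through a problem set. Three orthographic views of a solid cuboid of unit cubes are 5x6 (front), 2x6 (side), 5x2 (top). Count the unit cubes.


Orthographic views of a solid rectangular block:
Front view 5 x 6 -> length = 5, height = 6
Side view 2 x 6 -> width = 2, height = 6 (consistent)
Top view 5 x 2 -> confirms length = 5, width = 2
The block is 5 x 2 x 6.
Total unit cubes = 5 * 2 * 6 = 60
60 unit cubes


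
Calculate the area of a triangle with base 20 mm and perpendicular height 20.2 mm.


Shape: triangle
Base b = 20 mm, Height h = 20.2 mm
Formula: A = (1/2) * b * h
A = 0.5 * 20 * 20.2
A = 0.5 * 404
A = 202
202 mm^2


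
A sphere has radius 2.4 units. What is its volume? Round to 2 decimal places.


Shape: sphere
Radius r = 2.4 units
Formula: V = (4/3) * pi * r^3
r^3 = 13.824
(4/3) * 13.824 = 18.432
V = 18.432 * pi
V = 57.91
57.91 units^3


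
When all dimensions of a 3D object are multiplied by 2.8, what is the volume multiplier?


Linear scale factor k = 2.8
Rule: under a linear scaling by k, volumes scale by k^3.
k^3 = 2.8 * 2.8 * 2.8
k^3 = 7.84 * 2.8
k^3 = 21.952
Volume scales by a factor of 21.952.
21.952 (dimensionless)


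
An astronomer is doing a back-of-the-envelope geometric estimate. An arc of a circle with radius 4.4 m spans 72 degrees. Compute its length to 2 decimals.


Shape: circular arc
Radius r = 4.4 m, Angle = 72 degrees
Formula: L = (angle/360) * 2 * pi * r
2 * pi * r = 8.8 * pi
L = (72/360) * 8.8 * pi
L = 1.76 * pi
L = 5.53
5.53 m


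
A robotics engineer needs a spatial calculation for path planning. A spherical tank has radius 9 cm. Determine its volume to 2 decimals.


Shape: sphere
Radius r = 9 cm
Formula: V = (4/3) * pi * r^3
r^3 = 729
(4/3) * 729 = 972
V = 972 * pi
V = 3053.63
3053.63 cm^3


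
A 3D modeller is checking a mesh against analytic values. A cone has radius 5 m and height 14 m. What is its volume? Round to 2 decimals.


Shape: cone
Radius r = 5 m, Height h = 14 m
Formula: V = (1/3) * pi * r^2 * h
r^2 = 25
pi * r^2 * h = pi * 25 * 14 = 350 * pi
V = 350 * pi / 3
V = 366.52
366.52 m^3


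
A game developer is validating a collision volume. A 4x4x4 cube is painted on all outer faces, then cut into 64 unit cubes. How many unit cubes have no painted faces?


Large cube: 4 x 4 x 4, cut into unit cubes.
n = 4, so n - 2 = 2
Unpainted cubes form the interior (n - 2)^3 block.
(n - 2)^3 = 2^3 = 8
8 unit cubes


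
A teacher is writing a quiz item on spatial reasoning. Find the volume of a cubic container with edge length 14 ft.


Shape: cube
Side s = 14 ft
Formula: V = s^3
V = 14 * 14 * 14
V = 196 * 14
V = 2744
2744 ft^3


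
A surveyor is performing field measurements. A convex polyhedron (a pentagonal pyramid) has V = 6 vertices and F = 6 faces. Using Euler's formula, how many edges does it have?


Polyhedron: pentagonal pyramid
Euler's formula for convex polyhedra: V - E + F = 2
Given: V = 6 vertices and F = 6 faces
Solve for E:
E = V + F - 2 = 6 + 6 - 2 = 10
10 edges


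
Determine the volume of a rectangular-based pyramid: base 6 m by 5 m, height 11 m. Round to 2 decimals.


Shape: rectangular pyramid
Base: 6 m x 5 m, Height h = 11 m
Formula: V = (1/3) * base_area * h
base_area = 6 * 5 = 30
base_area * h = 30 * 11 = 330
V = 330 / 3
V = 110
110 m^3


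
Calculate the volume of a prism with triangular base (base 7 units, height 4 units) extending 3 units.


Shape: triangular prism
Triangle base = 7 units, triangle height = 4 units, prism length L = 3 units
Formula: V = (1/2 * b * h_tri) * L
Cross-section area = 0.5 * 7 * 4 = 14
V = 14 * 3
V = 42
42 units^3


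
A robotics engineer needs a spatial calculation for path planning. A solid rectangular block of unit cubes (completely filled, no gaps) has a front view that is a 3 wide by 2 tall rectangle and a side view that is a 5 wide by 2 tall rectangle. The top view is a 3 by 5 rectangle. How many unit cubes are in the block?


Orthographic views of a solid rectangular block:
Front view 3 x 2 -> length = 3, height = 2
Side view 5 x 2 -> width = 5, height = 2 (consistent)
Top view 3 x 5 -> confirms length = 3, width = 5
The block is 3 x 5 x 2.
Total unit cubes = 3 * 5 * 2 = 30
30 unit cubes


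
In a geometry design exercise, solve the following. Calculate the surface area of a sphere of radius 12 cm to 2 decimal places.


Shape: sphere
Radius r = 12 cm
Formula: SA = 4 * pi * r^2
r^2 = 144
SA = 4 * pi * 144
SA = 576 * pi
SA = 1809.56
1809.56 cm^2


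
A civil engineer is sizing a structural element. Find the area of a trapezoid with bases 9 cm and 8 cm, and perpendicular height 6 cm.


Shape: trapezoid
Parallel sides a = 9 cm, b = 8 cm; Height h = 6 cm
Formula: A = (a + b) * h / 2
a + b = 9 + 8 = 17
A = 17 * 6 / 2
A = 102 / 2
A = 51
51 cm^2


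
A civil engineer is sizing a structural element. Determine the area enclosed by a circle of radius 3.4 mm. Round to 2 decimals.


Shape: circle
Radius r = 3.4 mm
Formula: A = pi * r^2
r^2 = 3.4^2 = 11.56
A = pi * 11.56
A = 36.32
36.32 mm^2


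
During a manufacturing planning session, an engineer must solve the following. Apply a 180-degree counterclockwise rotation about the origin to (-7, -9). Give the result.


Transformation: rotation about the origin
Original point: (-7, -9)
Rule for 180 deg: (x, y) -> (-x, -y)
Apply: (-7, -9) -> (7, 9)
(7, 9)


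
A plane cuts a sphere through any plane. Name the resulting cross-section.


Solid: sphere
Cutting plane: through any plane
Visualize the intersection of the plane with the solid's surface.
The boundary of the cut region is a circle.
circle


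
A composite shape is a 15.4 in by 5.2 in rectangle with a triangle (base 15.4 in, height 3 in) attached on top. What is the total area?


Composite shape: rectangle + triangle
Rectangle area = 15.4 * 5.2 = 80.08
Triangle area = 0.5 * 15.4 * 3 = 23.1
Total = 80.08 + 23.1
Total = 103.18
103.18 in^2


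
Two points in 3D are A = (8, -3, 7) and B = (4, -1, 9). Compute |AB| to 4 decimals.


3D distance between two points
P1 = (8, -3, 7), P2 = (4, -1, 9)
Formula: d = sqrt((x2-x1)^2 + (y2-y1)^2 + (z2-z1)^2)
dx = 4 - 8 = -4
dy = -1 - -3 = 2
dz = 9 - 7 = 2
dx^2 + dy^2 + dz^2 = 16 + 4 + 4 = 24
d = sqrt(24)
d = 4.899
4.899 units


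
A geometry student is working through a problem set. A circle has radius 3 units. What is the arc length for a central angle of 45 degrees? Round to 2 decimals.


Shape: circular arc
Radius r = 3 units, Angle = 45 degrees
Formula: L = (angle/360) * 2 * pi * r
2 * pi * r = 6 * pi
L = (45/360) * 6 * pi
L = 0.75 * pi
L = 2.36
2.36 units


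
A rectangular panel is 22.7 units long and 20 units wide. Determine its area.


Shape: rectangle
Length l = 22.7 units, Width w = 20 units
Formula: A = l * w
A = 22.7 * 20
A = 454
454 units^2


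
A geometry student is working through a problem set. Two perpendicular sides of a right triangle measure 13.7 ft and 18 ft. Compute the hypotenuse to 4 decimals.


Shape: right triangle
Legs a = 13.7 ft, b = 18 ft
Formula: c = sqrt(a^2 + b^2)
a^2 = 187.69, b^2 = 324
a^2 + b^2 = 511.69
c = sqrt(511.69)
c = 22.6206
22.6206 ft


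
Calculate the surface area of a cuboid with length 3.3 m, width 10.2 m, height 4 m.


Shape: rectangular prism
l = 3.3 m, w = 10.2 m, h = 4 m
Formula: SA = 2(lw + lh + wh)
lw = 33.66, lh = 13.2, wh = 40.8
lw + lh + wh = 87.66
SA = 2 * 87.66
SA = 175.32
175.32 m^2


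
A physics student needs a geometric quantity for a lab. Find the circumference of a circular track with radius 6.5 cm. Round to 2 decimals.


Shape: circle
Radius r = 6.5 cm
Formula: C = 2 * pi * r
C = 2 * pi * 6.5
C = 13 * pi
C = 40.84
40.84 cm


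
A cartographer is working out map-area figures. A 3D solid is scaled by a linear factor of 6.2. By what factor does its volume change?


Linear scale factor k = 6.2
Rule: under a linear scaling by k, volumes scale by k^3.
k^3 = 6.2 * 6.2 * 6.2
k^3 = 38.44 * 6.2
k^3 = 238.328
Volume scales by a factor of 238.328.
238.328 (dimensionless)


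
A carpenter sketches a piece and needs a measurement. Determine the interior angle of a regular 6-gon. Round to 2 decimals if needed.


Shape: regular hexagon (6 sides)
Formula: interior angle = (n - 2) * 180 / n
(n - 2) = 4
(n - 2) * 180 = 720
angle = 720 / 6
angle = 120
120 degrees


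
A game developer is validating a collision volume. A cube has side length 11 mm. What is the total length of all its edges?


Shape: cube
Side s = 11 mm
A cube has 12 edges, all equal.
Formula: total edge length = 12 * s
Total = 12 * 11
Total = 132
132 mm


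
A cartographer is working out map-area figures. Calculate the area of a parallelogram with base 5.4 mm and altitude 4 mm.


Shape: parallelogram
Base b = 5.4 mm, Height h = 4 mm
Formula: A = b * h
A = 5.4 * 4
A = 21.6
21.6 mm^2


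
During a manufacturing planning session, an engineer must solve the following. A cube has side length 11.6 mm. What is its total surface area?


Shape: cube
Side s = 11.6 mm
A cube has 6 square faces.
Formula: SA = 6 * s^2
s^2 = 134.56
SA = 6 * 134.56
SA = 807.36
807.36 mm^2


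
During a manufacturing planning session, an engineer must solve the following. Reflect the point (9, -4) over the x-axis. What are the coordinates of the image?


Transformation: reflection
Original point: (9, -4)
Rule for reflection over the x-axis: (x, y) -> (x, -y)
Apply: (9, -4) -> (9, 4)
(9, 4)


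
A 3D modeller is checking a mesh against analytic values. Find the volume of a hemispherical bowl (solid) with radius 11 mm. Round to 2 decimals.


Shape: hemisphere (half of a sphere)
Radius r = 11 mm
Formula: V = (1/2) * (4/3) * pi * r^3 = (2/3) * pi * r^3
r^3 = 1331
(2/3) * 1331 = 887.333333
V = 887.333333 * pi
V = 2787.64
2787.64 mm^3


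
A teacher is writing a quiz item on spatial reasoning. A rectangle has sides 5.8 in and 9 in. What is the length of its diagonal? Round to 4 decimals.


Shape: rectangle (diagonal via Pythagoras)
Sides: 5.8 in and 9 in
Formula: d = sqrt(l^2 + w^2)
l^2 = 33.64, w^2 = 81
l^2 + w^2 = 114.64
d = sqrt(114.64)
d = 10.707
10.707 in


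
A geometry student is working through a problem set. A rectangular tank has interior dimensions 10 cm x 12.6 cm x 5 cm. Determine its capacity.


Shape: rectangular prism
l = 10 cm, w = 12.6 cm, h = 5 cm
Formula: V = l * w * h
V = 10 * 12.6 * 5
V = 126 * 5
V = 630
630 cm^3


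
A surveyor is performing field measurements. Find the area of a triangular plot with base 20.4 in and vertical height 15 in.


Shape: triangle
Base b = 20.4 in, Height h = 15 in
Formula: A = (1/2) * b * h
A = 0.5 * 20.4 * 15
A = 0.5 * 306
A = 153
153 in^2


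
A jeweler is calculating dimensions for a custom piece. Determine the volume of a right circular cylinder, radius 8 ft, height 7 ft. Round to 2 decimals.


Shape: cylinder
Radius r = 8 ft, Height h = 7 ft
Formula: V = pi * r^2 * h
r^2 = 64
V = pi * 64 * 7
V = 448 * pi
V = 1407.43
1407.43 ft^3


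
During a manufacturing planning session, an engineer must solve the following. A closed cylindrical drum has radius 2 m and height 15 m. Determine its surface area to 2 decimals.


Shape: closed cylinder
Radius r = 2 m, Height h = 15 m
Formula: SA = 2*pi*r^2 + 2*pi*r*h = 2*pi*r*(r + h)
r + h = 17
2 * r * (r + h) = 2 * 2 * 17 = 68
SA = 68 * pi
SA = 213.63
213.63 m^2


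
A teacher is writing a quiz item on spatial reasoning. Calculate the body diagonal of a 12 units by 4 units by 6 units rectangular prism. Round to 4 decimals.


Shape: rectangular box (space diagonal)
l = 12 units, w = 4 units, h = 6 units
Visualize: the diagonal of the base, then a right triangle with that diagonal and the height.
Formula: d = sqrt(l^2 + w^2 + h^2)
l^2 + w^2 + h^2 = 144 + 16 + 36 = 196
d = sqrt(196)
d = 14.0
14 units


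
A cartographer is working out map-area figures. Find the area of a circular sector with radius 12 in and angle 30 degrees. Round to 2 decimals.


Shape: circular sector
Radius r = 12 in, Angle = 30 degrees
Formula: A = (angle/360) * pi * r^2
r^2 = 144
Fraction of circle = 30/360
A = (30/360) * pi * 144
A = 12 * pi
A = 37.7
37.7 in^2


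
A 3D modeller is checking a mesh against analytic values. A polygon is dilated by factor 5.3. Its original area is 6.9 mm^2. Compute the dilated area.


Linear scale factor k = 5.3
Original area = 6.9 mm^2
Rule: under a linear scaling by k, areas scale by k^2.
k^2 = 5.3^2 = 28.09
New area = 6.9 * 28.09
New area = 193.821
193.821 mm^2


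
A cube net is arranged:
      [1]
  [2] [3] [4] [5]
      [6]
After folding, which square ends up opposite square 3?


Net: cross layout. Take square 3 as the base (bottom).
Fold the four squares in the horizontal row up around 3: 2 -> left, 4 -> right, 5 wraps to the top.
Fold 1 and 6 up from 3: 1 -> back, 6 -> front.
Opposite pairs are therefore: (1, 6), (2, 4), (3, 5).
Face 3 is opposite face 5.
face 5


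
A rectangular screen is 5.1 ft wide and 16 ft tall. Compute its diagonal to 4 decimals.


Shape: rectangle (diagonal via Pythagoras)
Sides: 5.1 ft and 16 ft
Formula: d = sqrt(l^2 + w^2)
l^2 = 26.01, w^2 = 256
l^2 + w^2 = 282.01
d = sqrt(282.01)
d = 16.7932
16.7932 ft


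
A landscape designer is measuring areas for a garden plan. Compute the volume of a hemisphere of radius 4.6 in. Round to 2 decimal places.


Shape: hemisphere (half of a sphere)
Radius r = 4.6 in
Formula: V = (1/2) * (4/3) * pi * r^3 = (2/3) * pi * r^3
r^3 = 97.336
(2/3) * 97.336 = 64.890667
V = 64.890667 * pi
V = 203.86
203.86 in^3


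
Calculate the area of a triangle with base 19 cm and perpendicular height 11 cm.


Shape: triangle
Base b = 19 cm, Height h = 11 cm
Formula: A = (1/2) * b * h
A = 0.5 * 19 * 11
A = 0.5 * 209
A = 104.5
104.5 cm^2


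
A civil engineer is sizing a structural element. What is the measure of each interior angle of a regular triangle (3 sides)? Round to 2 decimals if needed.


Shape: regular triangle (3 sides)
Formula: interior angle = (n - 2) * 180 / n
(n - 2) = 1
(n - 2) * 180 = 180
angle = 180 / 3
angle = 60
60 degrees


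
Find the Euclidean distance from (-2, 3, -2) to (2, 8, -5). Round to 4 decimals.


3D distance between two points
P1 = (-2, 3, -2), P2 = (2, 8, -5)
Formula: d = sqrt((x2-x1)^2 + (y2-y1)^2 + (z2-z1)^2)
dx = 2 - -2 = 4
dy = 8 - 3 = 5
dz = -5 - -2 = -3
dx^2 + dy^2 + dz^2 = 16 + 25 + 9 = 50
d = sqrt(50)
d = 7.0711
7.0711 units


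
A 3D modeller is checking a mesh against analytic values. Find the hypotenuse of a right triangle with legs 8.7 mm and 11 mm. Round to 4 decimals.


Shape: right triangle
Legs a = 8.7 mm, b = 11 mm
Formula: c = sqrt(a^2 + b^2)
a^2 = 75.69, b^2 = 121
a^2 + b^2 = 196.69
c = sqrt(196.69)
c = 14.0246
14.0246 mm


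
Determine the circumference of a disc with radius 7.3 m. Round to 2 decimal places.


Shape: circle
Radius r = 7.3 m
Formula: C = 2 * pi * r
C = 2 * pi * 7.3
C = 14.6 * pi
C = 45.87
45.87 m


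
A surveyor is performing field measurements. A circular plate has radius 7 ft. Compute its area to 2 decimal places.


Shape: circle
Radius r = 7 ft
Formula: A = pi * r^2
r^2 = 7^2 = 49
A = pi * 49
A = 153.94
153.94 ft^2


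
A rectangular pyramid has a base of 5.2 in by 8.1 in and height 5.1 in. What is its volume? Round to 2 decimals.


Shape: rectangular pyramid
Base: 5.2 in x 8.1 in, Height h = 5.1 in
Formula: V = (1/3) * base_area * h
base_area = 5.2 * 8.1 = 42.12
base_area * h = 42.12 * 5.1 = 214.812
V = 214.812 / 3
V = 71.6
71.6 in^3


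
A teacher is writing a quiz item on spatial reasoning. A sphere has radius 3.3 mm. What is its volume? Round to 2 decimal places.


Shape: sphere
Radius r = 3.3 mm
Formula: V = (4/3) * pi * r^3
r^3 = 35.937
(4/3) * 35.937 = 47.916
V = 47.916 * pi
V = 150.53
150.53 mm^3


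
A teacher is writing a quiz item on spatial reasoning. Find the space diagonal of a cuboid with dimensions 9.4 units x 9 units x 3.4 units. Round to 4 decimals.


Shape: rectangular box (space diagonal)
l = 9.4 units, w = 9 units, h = 3.4 units
Visualize: the diagonal of the base, then a right triangle with that diagonal and the height.
Formula: d = sqrt(l^2 + w^2 + h^2)
l^2 + w^2 + h^2 = 88.36 + 81 + 11.56 = 180.92
d = sqrt(180.92)
d = 13.4507
13.4507 units


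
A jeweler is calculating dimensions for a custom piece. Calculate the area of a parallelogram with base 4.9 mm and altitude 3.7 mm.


Shape: parallelogram
Base b = 4.9 mm, Height h = 3.7 mm
Formula: A = b * h
A = 4.9 * 3.7
A = 18.13
18.13 mm^2


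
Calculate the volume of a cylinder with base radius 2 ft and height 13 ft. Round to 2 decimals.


Shape: cylinder
Radius r = 2 ft, Height h = 13 ft
Formula: V = pi * r^2 * h
r^2 = 4
V = pi * 4 * 13
V = 52 * pi
V = 163.36
163.36 ft^3


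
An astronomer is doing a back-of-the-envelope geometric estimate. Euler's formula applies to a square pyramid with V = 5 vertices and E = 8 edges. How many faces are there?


Polyhedron: square pyramid
Euler's formula for convex polyhedra: V - E + F = 2
Given: V = 5 vertices and E = 8 edges
Solve for F:
F = 2 + E - V = 2 + 8 - 5 = 5
5 faces


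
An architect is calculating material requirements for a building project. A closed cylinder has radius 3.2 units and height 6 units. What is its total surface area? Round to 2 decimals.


Shape: closed cylinder
Radius r = 3.2 units, Height h = 6 units
Formula: SA = 2*pi*r^2 + 2*pi*r*h = 2*pi*r*(r + h)
r + h = 9.2
2 * r * (r + h) = 2 * 3.2 * 9.2 = 58.88
SA = 58.88 * pi
SA = 184.98
184.98 units^2


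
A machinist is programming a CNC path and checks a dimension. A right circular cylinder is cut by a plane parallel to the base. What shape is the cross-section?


Solid: right circular cylinder
Cutting plane: parallel to the base
Visualize the intersection of the plane with the solid's surface.
The boundary of the cut region is a circle.
circle


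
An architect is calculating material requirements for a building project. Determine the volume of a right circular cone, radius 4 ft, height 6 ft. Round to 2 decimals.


Shape: cone
Radius r = 4 ft, Height h = 6 ft
Formula: V = (1/3) * pi * r^2 * h
r^2 = 16
pi * r^2 * h = pi * 16 * 6 = 96 * pi
V = 96 * pi / 3
V = 100.53
100.53 ft^3


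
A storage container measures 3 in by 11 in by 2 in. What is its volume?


Shape: rectangular prism
l = 3 in, w = 11 in, h = 2 in
Formula: V = l * w * h
V = 3 * 11 * 2
V = 33 * 2
V = 66
66 in^3


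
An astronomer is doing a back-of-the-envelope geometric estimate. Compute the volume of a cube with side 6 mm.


Shape: cube
Side s = 6 mm
Formula: V = s^3
V = 6 * 6 * 6
V = 36 * 6
V = 216
216 mm^3


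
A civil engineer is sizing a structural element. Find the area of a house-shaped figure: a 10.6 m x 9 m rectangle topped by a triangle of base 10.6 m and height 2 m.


Composite shape: rectangle + triangle
Rectangle area = 10.6 * 9 = 95.4
Triangle area = 0.5 * 10.6 * 2 = 10.6
Total = 95.4 + 10.6
Total = 106
106 m^2


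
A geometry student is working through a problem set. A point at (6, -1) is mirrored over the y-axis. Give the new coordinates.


Transformation: reflection
Original point: (6, -1)
Rule for reflection over the y-axis: (x, y) -> (-x, y)
Apply: (6, -1) -> (-6, -1)
(-6, -1)


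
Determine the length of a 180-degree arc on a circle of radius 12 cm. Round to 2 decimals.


Shape: circular arc
Radius r = 12 cm, Angle = 180 degrees
Formula: L = (angle/360) * 2 * pi * r
2 * pi * r = 24 * pi
L = (180/360) * 24 * pi
L = 12 * pi
L = 37.7
37.7 cm


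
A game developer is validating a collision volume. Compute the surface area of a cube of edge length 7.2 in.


Shape: cube
Side s = 7.2 in
A cube has 6 square faces.
Formula: SA = 6 * s^2
s^2 = 51.84
SA = 6 * 51.84
SA = 311.04
311.04 in^2


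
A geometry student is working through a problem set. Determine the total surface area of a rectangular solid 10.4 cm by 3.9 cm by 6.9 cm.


Shape: rectangular prism
l = 10.4 cm, w = 3.9 cm, h = 6.9 cm
Formula: SA = 2(lw + lh + wh)
lw = 40.56, lh = 71.76, wh = 26.91
lw + lh + wh = 139.23
SA = 2 * 139.23
SA = 278.46
278.46 cm^2


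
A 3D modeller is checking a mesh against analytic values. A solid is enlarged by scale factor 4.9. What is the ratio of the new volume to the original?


Linear scale factor k = 4.9
Rule: under a linear scaling by k, volumes scale by k^3.
k^3 = 4.9 * 4.9 * 4.9
k^3 = 24.01 * 4.9
k^3 = 117.649
Volume scales by a factor of 117.649.
117.649 (dimensionless)


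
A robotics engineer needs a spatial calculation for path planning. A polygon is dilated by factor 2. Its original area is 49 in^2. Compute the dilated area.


Linear scale factor k = 2
Original area = 49 in^2
Rule: under a linear scaling by k, areas scale by k^2.
k^2 = 2^2 = 4
New area = 49 * 4
New area = 196
196 in^2


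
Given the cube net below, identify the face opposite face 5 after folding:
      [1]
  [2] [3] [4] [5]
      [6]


Net: cross layout. Take square 3 as the base (bottom).
Fold the four squares in the horizontal row up around 3: 2 -> left, 4 -> right, 5 wraps to the top.
Fold 1 and 6 up from 3: 1 -> back, 6 -> front.
Opposite pairs are therefore: (1, 6), (2, 4), (3, 5).
Face 5 is opposite face 3.
face 3


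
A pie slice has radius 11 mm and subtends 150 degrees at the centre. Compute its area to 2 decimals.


Shape: circular sector
Radius r = 11 mm, Angle = 150 degrees
Formula: A = (angle/360) * pi * r^2
r^2 = 121
Fraction of circle = 150/360
A = (150/360) * pi * 121
A = 50.416667 * pi
A = 158.39
158.39 mm^2


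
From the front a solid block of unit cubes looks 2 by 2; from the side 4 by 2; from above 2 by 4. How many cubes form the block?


Orthographic views of a solid rectangular block:
Front view 2 x 2 -> length = 2, height = 2
Side view 4 x 2 -> width = 4, height = 2 (consistent)
Top view 2 x 4 -> confirms length = 2, width = 4
The block is 2 x 4 x 2.
Total unit cubes = 2 * 4 * 2 = 16
16 unit cubes


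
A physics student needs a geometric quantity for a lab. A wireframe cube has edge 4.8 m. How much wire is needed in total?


Shape: cube
Side s = 4.8 m
A cube has 12 edges, all equal.
Formula: total edge length = 12 * s
Total = 12 * 4.8
Total = 57.6
57.6 m


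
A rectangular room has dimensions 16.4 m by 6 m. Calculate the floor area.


Shape: rectangle
Length l = 16.4 m, Width w = 6 m
Formula: A = l * w
A = 16.4 * 6
A = 98.4
98.4 m^2


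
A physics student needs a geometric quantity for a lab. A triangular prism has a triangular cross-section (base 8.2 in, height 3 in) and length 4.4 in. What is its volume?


Shape: triangular prism
Triangle base = 8.2 in, triangle height = 3 in, prism length L = 4.4 in
Formula: V = (1/2 * b * h_tri) * L
Cross-section area = 0.5 * 8.2 * 3 = 12.3
V = 12.3 * 4.4
V = 54.12
54.12 in^3


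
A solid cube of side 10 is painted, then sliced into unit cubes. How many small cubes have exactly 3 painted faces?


Large cube: 10 x 10 x 10, cut into unit cubes.
Cubes with 3 painted faces are at the corners. A cube always has 8 corners.
Count = 8
8 unit cubes


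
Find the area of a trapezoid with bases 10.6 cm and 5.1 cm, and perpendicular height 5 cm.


Shape: trapezoid
Parallel sides a = 10.6 cm, b = 5.1 cm; Height h = 5 cm
Formula: A = (a + b) * h / 2
a + b = 10.6 + 5.1 = 15.7
A = 15.7 * 5 / 2
A = 78.5 / 2
A = 39.25
39.25 cm^2


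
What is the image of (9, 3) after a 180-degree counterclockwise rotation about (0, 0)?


Transformation: rotation about the origin
Original point: (9, 3)
Rule for 180 deg: (x, y) -> (-x, -y)
Apply: (9, 3) -> (-9, -3)
(-9, -3)


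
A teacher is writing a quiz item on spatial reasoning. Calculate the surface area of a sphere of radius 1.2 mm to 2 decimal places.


Shape: sphere
Radius r = 1.2 mm
Formula: SA = 4 * pi * r^2
r^2 = 1.44
SA = 4 * pi * 1.44
SA = 5.76 * pi
SA = 18.1
18.1 mm^2


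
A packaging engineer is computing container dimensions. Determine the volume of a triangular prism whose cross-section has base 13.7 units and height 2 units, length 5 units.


Shape: triangular prism
Triangle base = 13.7 units, triangle height = 2 units, prism length L = 5 units
Formula: V = (1/2 * b * h_tri) * L
Cross-section area = 0.5 * 13.7 * 2 = 13.7
V = 13.7 * 5
V = 68.5
68.5 units^3


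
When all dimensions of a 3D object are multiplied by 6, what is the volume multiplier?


Linear scale factor k = 6
Rule: under a linear scaling by k, volumes scale by k^3.
k^3 = 6 * 6 * 6
k^3 = 36 * 6
k^3 = 216
Volume scales by a factor of 216.
216 (dimensionless)


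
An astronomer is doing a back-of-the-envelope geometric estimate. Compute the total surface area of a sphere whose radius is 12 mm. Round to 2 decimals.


Shape: sphere
Radius r = 12 mm
Formula: SA = 4 * pi * r^2
r^2 = 144
SA = 4 * pi * 144
SA = 576 * pi
SA = 1809.56
1809.56 mm^2


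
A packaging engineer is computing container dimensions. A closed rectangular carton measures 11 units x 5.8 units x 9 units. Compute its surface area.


Shape: rectangular prism
l = 11 units, w = 5.8 units, h = 9 units
Formula: SA = 2(lw + lh + wh)
lw = 63.8, lh = 99, wh = 52.2
lw + lh + wh = 215
SA = 2 * 215
SA = 430
430 units^2


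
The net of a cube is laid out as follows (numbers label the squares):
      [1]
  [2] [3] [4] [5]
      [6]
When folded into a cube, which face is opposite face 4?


Net: cross layout. Take square 3 as the base (bottom).
Fold the four squares in the horizontal row up around 3: 2 -> left, 4 -> right, 5 wraps to the top.
Fold 1 and 6 up from 3: 1 -> back, 6 -> front.
Opposite pairs are therefore: (1, 6), (2, 4), (3, 5).
Face 4 is opposite face 2.
face 2


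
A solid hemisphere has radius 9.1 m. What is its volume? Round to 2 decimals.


Shape: hemisphere (half of a sphere)
Radius r = 9.1 m
Formula: V = (1/2) * (4/3) * pi * r^3 = (2/3) * pi * r^3
r^3 = 753.571
(2/3) * 753.571 = 502.380667
V = 502.380667 * pi
V = 1578.28
1578.28 m^3


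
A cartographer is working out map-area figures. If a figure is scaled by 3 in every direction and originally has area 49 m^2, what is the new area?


Linear scale factor k = 3
Original area = 49 m^2
Rule: under a linear scaling by k, areas scale by k^2.
k^2 = 3^2 = 9
New area = 49 * 9
New area = 441
441 m^2


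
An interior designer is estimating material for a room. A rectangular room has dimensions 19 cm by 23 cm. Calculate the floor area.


Shape: rectangle
Length l = 19 cm, Width w = 23 cm
Formula: A = l * w
A = 19 * 23
A = 437
437 cm^2


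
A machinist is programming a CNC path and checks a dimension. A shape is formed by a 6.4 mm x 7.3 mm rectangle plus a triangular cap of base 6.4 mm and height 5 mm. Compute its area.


Composite shape: rectangle + triangle
Rectangle area = 6.4 * 7.3 = 46.72
Triangle area = 0.5 * 6.4 * 5 = 16
Total = 46.72 + 16
Total = 62.72
62.72 mm^2


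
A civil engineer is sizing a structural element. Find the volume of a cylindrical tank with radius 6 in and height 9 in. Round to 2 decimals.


Shape: cylinder
Radius r = 6 in, Height h = 9 in
Formula: V = pi * r^2 * h
r^2 = 36
V = pi * 36 * 9
V = 324 * pi
V = 1017.88
1017.88 in^3


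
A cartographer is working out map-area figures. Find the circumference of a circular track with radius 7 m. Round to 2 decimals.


Shape: circle
Radius r = 7 m
Formula: C = 2 * pi * r
C = 2 * pi * 7
C = 14 * pi
C = 43.98
43.98 m


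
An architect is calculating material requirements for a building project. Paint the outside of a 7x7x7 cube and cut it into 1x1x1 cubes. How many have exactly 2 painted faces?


Large cube: 7 x 7 x 7, cut into unit cubes.
n = 7, so n - 2 = 5
Cubes with 2 painted faces lie along the edges, excluding corners.
A cube has 12 edges; each contributes (n - 2) = 5 such cubes.
Count = 12 * 5 = 60
60 unit cubes


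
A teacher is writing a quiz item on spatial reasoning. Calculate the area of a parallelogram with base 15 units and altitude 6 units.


Shape: parallelogram
Base b = 15 units, Height h = 6 units
Formula: A = b * h
A = 15 * 6
A = 90
90 units^2


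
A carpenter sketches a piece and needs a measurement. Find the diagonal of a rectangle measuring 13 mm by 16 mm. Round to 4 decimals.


Shape: rectangle (diagonal via Pythagoras)
Sides: 13 mm and 16 mm
Formula: d = sqrt(l^2 + w^2)
l^2 = 169, w^2 = 256
l^2 + w^2 = 425
d = sqrt(425)
d = 20.6155
20.6155 mm


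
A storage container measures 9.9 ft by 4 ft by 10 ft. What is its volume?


Shape: rectangular prism
l = 9.9 ft, w = 4 ft, h = 10 ft
Formula: V = l * w * h
V = 9.9 * 4 * 10
V = 39.6 * 10
V = 396
396 ft^3


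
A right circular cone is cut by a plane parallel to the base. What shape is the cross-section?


Solid: right circular cone
Cutting plane: parallel to the base
Visualize the intersection of the plane with the solid's surface.
The boundary of the cut region is a circle.
circle


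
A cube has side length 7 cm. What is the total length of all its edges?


Shape: cube
Side s = 7 cm
A cube has 12 edges, all equal.
Formula: total edge length = 12 * s
Total = 12 * 7
Total = 84
84 cm


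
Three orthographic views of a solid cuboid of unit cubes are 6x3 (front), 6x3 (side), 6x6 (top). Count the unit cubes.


Orthographic views of a solid rectangular block:
Front view 6 x 3 -> length = 6, height = 3
Side view 6 x 3 -> width = 6, height = 3 (consistent)
Top view 6 x 6 -> confirms length = 6, width = 6
The block is 6 x 6 x 3.
Total unit cubes = 6 * 6 * 3 = 108
108 unit cubes


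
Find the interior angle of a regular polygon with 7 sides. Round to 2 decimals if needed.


Shape: regular heptagon (7 sides)
Formula: interior angle = (n - 2) * 180 / n
(n - 2) = 5
(n - 2) * 180 = 900
angle = 900 / 7
angle = 128.57
128.57 degrees


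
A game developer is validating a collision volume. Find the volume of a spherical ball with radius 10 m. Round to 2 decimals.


Shape: sphere
Radius r = 10 m
Formula: V = (4/3) * pi * r^3
r^3 = 1000
(4/3) * 1000 = 1333.333333
V = 1333.333333 * pi
V = 4188.79
4188.79 m^3


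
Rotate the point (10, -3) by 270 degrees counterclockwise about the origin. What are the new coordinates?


Transformation: rotation about the origin
Original point: (10, -3)
Rule for 270 deg counterclockwise: (x, y) -> (y, -x)
Apply: (10, -3) -> (-3, -10)
(-3, -10)


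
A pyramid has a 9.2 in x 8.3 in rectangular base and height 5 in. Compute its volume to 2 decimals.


Shape: rectangular pyramid
Base: 9.2 in x 8.3 in, Height h = 5 in
Formula: V = (1/3) * base_area * h
base_area = 9.2 * 8.3 = 76.36
base_area * h = 76.36 * 5 = 381.8
V = 381.8 / 3
V = 127.27
127.27 in^3


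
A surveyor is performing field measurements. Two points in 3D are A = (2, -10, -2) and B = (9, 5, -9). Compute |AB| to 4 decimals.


3D distance between two points
P1 = (2, -10, -2), P2 = (9, 5, -9)
Formula: d = sqrt((x2-x1)^2 + (y2-y1)^2 + (z2-z1)^2)
dx = 9 - 2 = 7
dy = 5 - -10 = 15
dz = -9 - -2 = -7
dx^2 + dy^2 + dz^2 = 49 + 225 + 49 = 323
d = sqrt(323)
d = 17.9722
17.9722 units


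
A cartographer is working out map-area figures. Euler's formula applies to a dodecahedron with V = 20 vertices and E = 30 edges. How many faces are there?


Polyhedron: dodecahedron
Euler's formula for convex polyhedra: V - E + F = 2
Given: V = 20 vertices and E = 30 edges
Solve for F:
F = 2 + E - V = 2 + 30 - 20 = 12
12 faces


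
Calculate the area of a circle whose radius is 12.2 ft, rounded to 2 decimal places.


Shape: circle
Radius r = 12.2 ft
Formula: A = pi * r^2
r^2 = 12.2^2 = 148.84
A = pi * 148.84
A = 467.59
467.59 ft^2


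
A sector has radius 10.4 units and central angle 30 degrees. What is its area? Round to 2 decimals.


Shape: circular sector
Radius r = 10.4 units, Angle = 30 degrees
Formula: A = (angle/360) * pi * r^2
r^2 = 108.16
Fraction of circle = 30/360
A = (30/360) * pi * 108.16
A = 9.013333 * pi
A = 28.32
28.32 units^2


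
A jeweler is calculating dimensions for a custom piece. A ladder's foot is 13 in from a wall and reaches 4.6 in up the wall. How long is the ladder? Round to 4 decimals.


Shape: right triangle
Legs a = 13 in, b = 4.6 in
Formula: c = sqrt(a^2 + b^2)
a^2 = 169, b^2 = 21.16
a^2 + b^2 = 190.16
c = sqrt(190.16)
c = 13.7899
13.7899 in


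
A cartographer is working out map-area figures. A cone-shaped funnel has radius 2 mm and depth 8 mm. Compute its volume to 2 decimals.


Shape: cone
Radius r = 2 mm, Height h = 8 mm
Formula: V = (1/3) * pi * r^2 * h
r^2 = 4
pi * r^2 * h = pi * 4 * 8 = 32 * pi
V = 32 * pi / 3
V = 33.51
33.51 mm^3


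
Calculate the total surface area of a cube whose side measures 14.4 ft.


Shape: cube
Side s = 14.4 ft
A cube has 6 square faces.
Formula: SA = 6 * s^2
s^2 = 207.36
SA = 6 * 207.36
SA = 1244.16
1244.16 ft^2


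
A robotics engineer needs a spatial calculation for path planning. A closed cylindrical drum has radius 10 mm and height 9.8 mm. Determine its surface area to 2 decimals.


Shape: closed cylinder
Radius r = 10 mm, Height h = 9.8 mm
Formula: SA = 2*pi*r^2 + 2*pi*r*h = 2*pi*r*(r + h)
r + h = 19.8
2 * r * (r + h) = 2 * 10 * 19.8 = 396
SA = 396 * pi
SA = 1244.07
1244.07 mm^2
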